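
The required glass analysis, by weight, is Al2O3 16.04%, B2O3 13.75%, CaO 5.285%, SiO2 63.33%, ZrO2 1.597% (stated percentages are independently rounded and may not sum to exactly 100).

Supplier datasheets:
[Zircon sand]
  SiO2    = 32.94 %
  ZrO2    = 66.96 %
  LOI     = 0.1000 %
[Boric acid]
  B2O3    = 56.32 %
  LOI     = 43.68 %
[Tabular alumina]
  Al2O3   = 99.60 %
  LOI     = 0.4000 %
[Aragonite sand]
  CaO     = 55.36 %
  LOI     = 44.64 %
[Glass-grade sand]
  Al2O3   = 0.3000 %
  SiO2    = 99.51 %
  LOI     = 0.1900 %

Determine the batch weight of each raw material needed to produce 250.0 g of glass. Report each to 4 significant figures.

Batch per 250.0 g glass:
  Zircon sand: 5.963 g
  Boric acid: 61.04 g
  Tabular alumina: 39.79 g
  Aragonite sand: 23.87 g
  Glass-grade sand: 157.1 g
Total batch = 287.8 g; LOI loss = 37.78 g; yield = 86.87%

Full precision is maintained from first step to last — in-progress results appear (rounded to four significant digits) as written; every reported result is rounded only once. The derived quantities, which include LOI, the totals, glass mass, the yield, five oxide percentages, are recomputed at exact precision, precisely as stated by the question or the answer, from the weighed amounts for 250.0 g of glass.
Oxide-by-oxide targets in 250.0 g glass:
  Al2O3: 16.04% × 250.0 = 40.10 g
  B2O3: 13.75% × 250.0 = 34.38 g
  CaO: 5.285% × 250.0 = 13.21 g
  SiO2: 63.33% × 250.0 = 158.3 g
  ZrO2: 1.597% × 250.0 = 3.992 g
Oxide-by-oxide audit using the reported weights, for the quoted basis mass (target by target, the sums agree given rounding of the digits):
  Al2O3: 39.79·0.9960 + 157.1·0.003000 = 40.10 g (target 40.10 g)
  B2O3: 61.04·0.5632 = 34.38 g (target 34.38 g)
  CaO: 23.87·0.5536 = 13.21 g (target 13.21 g)
  SiO2: 5.963·0.3294 + 157.1·0.9951 = 158.3 g (target 158.3 g)
  ZrO2: 5.963·0.6696 = 3.993 g (target 3.992 g)
Glass-mass bookkeeping: Σ batch − LOI loss = 250.0 g (oxide target masses add up to 250.0 g; the stated basis being 250.0 g — gaps are rounding artifacts).
Whole-batch sum: Σ batch = 287.8 g; loss to ignition Σ batch·LOI = 37.78 g; glass ÷ batch gives a yield of 86.87%.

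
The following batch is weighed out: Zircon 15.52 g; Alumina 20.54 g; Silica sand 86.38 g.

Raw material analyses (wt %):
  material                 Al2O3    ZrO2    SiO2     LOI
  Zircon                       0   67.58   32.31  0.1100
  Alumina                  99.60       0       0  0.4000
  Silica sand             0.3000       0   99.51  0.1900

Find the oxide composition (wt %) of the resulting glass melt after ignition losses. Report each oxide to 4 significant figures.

All internal work keeps full float precision throughout. Working values are printed rounded to four significant figures alongside each step; every reported value carries a single rounding — all derived quantities are carried starting from the weights at 122.2 g of glass in full float precision (three oxide percentages, net glass mass, yield, totals, ignition loss) as written in question or answer.
Oxide-by-oxide delivered mass:
  Al2O3: 20.54·0.9960 + 86.38·0.003000 = 20.72 g
  ZrO2: 15.52·0.6758 = 10.49 g
  SiO2: 15.52·0.3231 + 86.38·0.9951 = 90.97 g
LOI: 15.52·0.001100 + 20.54·0.004000 + 86.38·0.001900 = 0.2634 g
Resulting glass, batch − LOI: 122.4 − 0.2634 = 122.2 g (= Σ oxide masses)
wt % = 100 × oxide mass / glass mass

Glass mass = 122.2 g (batch 122.4 − LOI 0.2634).
Composition: Al2O3 16.96%, ZrO2 8.585%, SiO2 74.46%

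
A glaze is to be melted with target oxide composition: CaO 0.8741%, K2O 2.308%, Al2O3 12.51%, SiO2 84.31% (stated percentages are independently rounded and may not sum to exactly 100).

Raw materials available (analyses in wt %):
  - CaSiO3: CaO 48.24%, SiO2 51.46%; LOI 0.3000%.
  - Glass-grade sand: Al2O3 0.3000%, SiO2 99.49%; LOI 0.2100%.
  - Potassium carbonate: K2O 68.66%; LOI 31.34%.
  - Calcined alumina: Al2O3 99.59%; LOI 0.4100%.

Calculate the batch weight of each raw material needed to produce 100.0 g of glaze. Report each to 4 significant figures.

Intermediates appear rounded to four significant digits on the page — every computation maintains full float precision at each step; exactly one rounding goes into each reported figure — all derived quantities (the totals, ignition loss, four oxide percentages, the yield, glass mass) are computed in full float precision from the batch weights for 100.0 g of glass, as given in either problem or answer.
Per-oxide target masses for 100.0 g glaze:
  CaO: 0.8741% × 100.0 = 0.8741 g
  K2O: 2.308% × 100.0 = 2.308 g
  Al2O3: 12.51% × 100.0 = 12.51 g
  SiO2: 84.31% × 100.0 = 84.31 g
Sums-versus-targets review working from each reported weight, at the basis given (target by target, the sums agree exact up to rounding of places):
  CaO: 1.812·0.4824 = 0.8741 g (target 0.8741 g)
  K2O: 3.361·0.6866 = 2.308 g (target 2.308 g)
  Al2O3: 83.80·0.003000 + 12.31·0.9959 = 12.51 g (target 12.51 g)
  SiO2: 1.812·0.5146 + 83.80·0.9949 = 84.31 g (target 84.31 g)
Glass-mass closure: total charge less LOI = 100.0 g (the Σ of target masses is 100.0 g; with the basis standing at 100.0 g — deltas are rounding alone).
Batch total: Σ batch = 101.3 g; loss to ignition Σ batch·LOI = 1.285 g; as yield: glass ÷ batch → 98.73%.

Batch per 100.0 g glaze:
  CaSiO3: 1.812 g
  Glass-grade sand: 83.80 g
  Potassium carbonate: 3.361 g
  Calcined alumina: 12.31 g
Total batch = 101.3 g; LOI loss = 1.285 g; yield = 98.73%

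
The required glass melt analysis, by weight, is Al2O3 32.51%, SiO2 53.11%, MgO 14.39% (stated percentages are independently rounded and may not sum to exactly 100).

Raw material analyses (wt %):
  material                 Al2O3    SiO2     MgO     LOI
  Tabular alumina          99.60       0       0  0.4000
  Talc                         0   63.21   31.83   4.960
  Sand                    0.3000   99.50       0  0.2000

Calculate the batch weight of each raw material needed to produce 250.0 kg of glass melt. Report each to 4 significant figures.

Batch per 250.0 kg glass melt:
  Tabular alumina: 81.42 kg
  Talc: 113.0 kg
  Sand: 61.64 kg
Total batch = 256.1 kg; LOI loss = 6.054 kg; yield = 97.64%

All internal work carries full precision at each step. In-progress results appear rounded to four significant digits within the worked lines — a single rounding finalizes each reported number — derived quantities (the totals, yield, glass mass, the three compositions, ignition loss) are re-derived using the weight values at 250.0 kg of glass at exact precision as set out in either problem or answer.
Per-oxide target masses for 250.0 kg glass melt:
  Al2O3: 32.51% × 250.0 = 81.27 kg
  SiO2: 53.11% × 250.0 = 132.8 kg
  MgO: 14.39% × 250.0 = 35.98 kg
Balance tally, oxide-wise, from the weights as reported, on the stated basis (summed amounts equal target values modulo rounding of the values):
  Al2O3: 81.42·0.9960 + 61.64·0.003000 = 81.28 kg (target 81.27 kg)
  SiO2: 113.0·0.6321 + 61.64·0.9950 = 132.8 kg (target 132.8 kg)
  MgO: 113.0·0.3183 = 35.97 kg (target 35.98 kg)
Consistency of the glass mass: total charge less LOI = 250.0 kg (the targets, summed, come to 250.0 kg; basis as stated: 250.0 kg — rounding explains the deltas).
Adding the batch up: Σ batch = 256.1 kg; Σ batch·LOI gives LOI loss = 6.054 kg; the yield ratio, glass ÷ batch: 97.64%.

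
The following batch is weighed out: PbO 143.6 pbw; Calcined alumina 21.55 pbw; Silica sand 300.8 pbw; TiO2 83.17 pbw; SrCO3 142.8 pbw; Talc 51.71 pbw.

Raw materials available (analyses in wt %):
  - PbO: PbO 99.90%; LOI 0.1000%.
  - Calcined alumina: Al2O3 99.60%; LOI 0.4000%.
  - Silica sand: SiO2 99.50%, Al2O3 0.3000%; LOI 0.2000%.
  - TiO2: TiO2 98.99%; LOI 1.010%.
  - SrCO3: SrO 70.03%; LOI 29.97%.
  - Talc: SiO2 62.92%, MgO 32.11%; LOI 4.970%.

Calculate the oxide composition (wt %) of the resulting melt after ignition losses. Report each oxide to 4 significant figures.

Mid-chain values are shown rounded to 4 significant figures when written out; all arithmetic maintains exact precision all the way through; each reported value undergoes a single rounding — the derived quantities (ignition loss, the six compositions, net glass mass, totals, yield) are re-derived in full precision using the weight values at 696.6 pbw of glass, as written in the problem or answer text.
Oxide masses out of the charge:
  SiO2: 300.8·0.9950 + 51.71·0.6292 = 331.8 pbw
  TiO2: 83.17·0.9899 = 82.33 pbw
  SrO: 142.8·0.7003 = 100.0 pbw
  Al2O3: 21.55·0.9960 + 300.8·0.003000 = 22.37 pbw
  MgO: 51.71·0.3211 = 16.60 pbw
  PbO: 143.6·0.9990 = 143.5 pbw
LOI: 143.6·0.001000 + 21.55·0.004000 + 300.8·0.002000 + 83.17·0.01010 + 142.8·0.2997 + 51.71·0.04970 = 47.04 pbw
Net of LOI, the glass mass = 743.6 − 47.04 = 696.6 pbw (equal to the oxide-mass sum)
percent share: oxide ÷ glass, ×100

Glass mass = 696.6 pbw (batch 743.6 − LOI 47.04).
Composition: SiO2 47.64%, TiO2 11.82%, SrO 14.36%, Al2O3 3.211%, MgO 2.384%, PbO 20.59%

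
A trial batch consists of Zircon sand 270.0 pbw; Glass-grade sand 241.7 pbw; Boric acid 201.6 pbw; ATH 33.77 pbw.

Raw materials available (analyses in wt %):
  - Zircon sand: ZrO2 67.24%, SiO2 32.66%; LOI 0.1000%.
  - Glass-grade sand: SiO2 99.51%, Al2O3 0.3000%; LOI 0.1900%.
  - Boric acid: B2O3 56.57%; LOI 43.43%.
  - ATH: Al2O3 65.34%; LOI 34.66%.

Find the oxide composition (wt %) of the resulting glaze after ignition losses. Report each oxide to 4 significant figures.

Glass mass = 647.1 pbw (batch 747.1 − LOI 99.99).
Composition: B2O3 17.62%, ZrO2 28.06%, SiO2 50.80%, Al2O3 3.522%

In-progress results are printed rounded off to 4 significant digits as written; exact precision is kept from start to finish. Each reported result includes exactly one rounding; derived quantities (totals, glass mass, four oxide percentages, yield, LOI) are re-derived from the batch weights for 647.1 pbw of glass at full float precision as written in the problem or the answer.
Per-oxide mass from batch:
  B2O3: 201.6·0.5657 = 114.0 pbw
  ZrO2: 270.0·0.6724 = 181.5 pbw
  SiO2: 270.0·0.3266 + 241.7·0.9951 = 328.7 pbw
  Al2O3: 241.7·0.003000 + 33.77·0.6534 = 22.79 pbw
LOI: 270.0·0.001000 + 241.7·0.001900 + 201.6·0.4343 + 33.77·0.3466 = 99.99 pbw
Glass = total batch minus LOI = 747.1 − 99.99 = 647.1 pbw (equal to the oxide-mass sum)
wt % = oxide mass / glass mass × 100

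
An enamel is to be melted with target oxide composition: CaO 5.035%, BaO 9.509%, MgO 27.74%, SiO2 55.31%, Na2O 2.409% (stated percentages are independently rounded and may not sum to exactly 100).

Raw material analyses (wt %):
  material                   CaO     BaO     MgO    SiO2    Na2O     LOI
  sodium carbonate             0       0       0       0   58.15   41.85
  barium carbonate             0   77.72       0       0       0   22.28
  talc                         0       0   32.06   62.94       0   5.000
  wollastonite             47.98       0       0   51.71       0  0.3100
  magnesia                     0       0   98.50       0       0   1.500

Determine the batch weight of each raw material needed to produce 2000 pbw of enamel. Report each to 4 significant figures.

Batch per 2000 pbw enamel:
  sodium carbonate: 82.85 pbw
  barium carbonate: 244.7 pbw
  talc: 1585 pbw
  wollastonite: 209.9 pbw
  magnesia: 47.32 pbw
Total batch = 2170 pbw; LOI loss = 169.8 pbw; yield = 92.17%

The working math holds full float precision at each step — working values appear (rounded to 4 significant figures) within the worked lines; each reported figure undergoes a single rounding. Derived quantities, which include the totals, ignition loss, glass mass, the yield, five oxide percentages, are re-derived at full float precision, as they appear in the problem or the answer, starting from the weights per 2000 pbw of glass.
Oxide-by-oxide targets in 2000 pbw enamel:
  CaO: 5.035% × 2000 = 100.7 pbw
  BaO: 9.509% × 2000 = 190.2 pbw
  MgO: 27.74% × 2000 = 554.8 pbw
  SiO2: 55.31% × 2000 = 1106 pbw
  Na2O: 2.409% × 2000 = 48.18 pbw
Balance tally, oxide-wise, given the weights on record, on the stated basis (target by target, the sums agree given rounding of the digits):
  CaO: 209.9·0.4798 = 100.7 pbw (target 100.7 pbw)
  BaO: 244.7·0.7772 = 190.2 pbw (target 190.2 pbw)
  MgO: 1585·0.3206 + 47.32·0.9850 = 554.8 pbw (target 554.8 pbw)
  SiO2: 1585·0.6294 + 209.9·0.5171 = 1106 pbw (target 1106 pbw)
  Na2O: 82.85·0.5815 = 48.18 pbw (target 48.18 pbw)
Consistency of the glass mass: the batch minus its LOI: 2000 pbw (the Σ of target masses is 2000 pbw; against the stated basis, 2000 pbw — rounding explains the deltas).
Whole-batch sum: Σ batch = 2170 pbw; the LOI term Σ batch·LOI equals 169.8 pbw; yield, glass over the total, = 92.17%.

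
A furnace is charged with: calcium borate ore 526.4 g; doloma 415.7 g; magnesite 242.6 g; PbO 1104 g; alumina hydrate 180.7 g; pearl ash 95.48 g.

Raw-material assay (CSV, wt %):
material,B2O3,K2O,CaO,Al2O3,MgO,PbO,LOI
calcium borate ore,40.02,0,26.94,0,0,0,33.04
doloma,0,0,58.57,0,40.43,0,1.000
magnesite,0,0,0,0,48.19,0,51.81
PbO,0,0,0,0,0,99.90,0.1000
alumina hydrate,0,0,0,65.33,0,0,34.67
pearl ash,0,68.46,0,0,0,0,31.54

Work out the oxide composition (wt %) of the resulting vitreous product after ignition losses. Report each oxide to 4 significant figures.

Glass mass = 2167 g (batch 2565 − LOI 397.6).
Composition: B2O3 9.720%, K2O 3.016%, CaO 17.78%, Al2O3 5.447%, MgO 13.15%, PbO 50.89%

In-progress results appear (rounded to 4 significant figures) at each printed step — all internal work keeps full float precision in every operation — each reported number is rounded only once. Derived quantities, including totals, net glass mass, LOI, six oxide percentages, yield, are rebuilt from the weighed amounts at 2167 g of glass at exact precision, as given in either problem or answer.
Delivered oxide masses:
  B2O3: 526.4·0.4002 = 210.7 g
  K2O: 95.48·0.6846 = 65.37 g
  CaO: 526.4·0.2694 + 415.7·0.5857 = 385.3 g
  Al2O3: 180.7·0.6533 = 118.1 g
  MgO: 415.7·0.4043 + 242.6·0.4819 = 285.0 g
  PbO: 1104·0.9990 = 1103 g
LOI: 526.4·0.3304 + 415.7·0.01000 + 242.6·0.5181 + 1104·0.001000 + 180.7·0.3467 + 95.48·0.3154 = 397.6 g
Resulting glass, batch − LOI: 2565 − 397.6 = 2167 g (= the summed oxide contributions)
wt %: oxide over glass, times 100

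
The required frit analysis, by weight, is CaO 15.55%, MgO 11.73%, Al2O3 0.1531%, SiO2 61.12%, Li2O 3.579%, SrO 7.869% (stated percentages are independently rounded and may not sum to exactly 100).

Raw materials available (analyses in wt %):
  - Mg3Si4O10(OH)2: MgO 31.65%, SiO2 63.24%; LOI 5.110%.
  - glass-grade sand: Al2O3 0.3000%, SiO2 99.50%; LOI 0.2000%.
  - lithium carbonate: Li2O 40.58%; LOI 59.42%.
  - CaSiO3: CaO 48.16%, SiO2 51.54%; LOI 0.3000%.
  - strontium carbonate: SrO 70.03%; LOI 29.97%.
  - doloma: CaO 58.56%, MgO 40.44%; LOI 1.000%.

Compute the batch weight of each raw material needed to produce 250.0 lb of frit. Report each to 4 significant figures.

Each numeric step carries exact precision all the way through — working values are printed, rounded to four significant figures, between the steps — every reported figure takes just one rounding — derived quantities (ignition loss, the totals, six oxide percentages, net glass mass, the yield) are recomputed from the batch weights per 250.0 lb of glass at full precision, exactly as shown in question or answer.
Oxide-by-oxide targets in 250.0 lb frit:
  CaO: 15.55% × 250.0 = 38.88 lb
  MgO: 11.73% × 250.0 = 29.32 lb
  Al2O3: 0.1531% × 250.0 = 0.3828 lb
  SiO2: 61.12% × 250.0 = 152.8 lb
  Li2O: 3.579% × 250.0 = 8.948 lb
  SrO: 7.869% × 250.0 = 19.67 lb
Checking each oxide sum from the weights as reported, versus the basis set out (each sum matches its target mass inside rounding margins):
  CaO: 17.71·0.4816 + 51.82·0.5856 = 38.87 lb (target 38.88 lb)
  MgO: 26.45·0.3165 + 51.82·0.4044 = 29.33 lb (target 29.32 lb)
  Al2O3: 127.6·0.003000 = 0.3828 lb (target 0.3828 lb)
  SiO2: 26.45·0.6324 + 127.6·0.9950 + 17.71·0.5154 = 152.8 lb (target 152.8 lb)
  Li2O: 22.05·0.4058 = 8.948 lb (target 8.948 lb)
  SrO: 28.09·0.7003 = 19.67 lb (target 19.67 lb)
Glass-mass closure: total batch − LOI = 250.0 lb (oxide target masses add up to 250.0 lb; stated basis 250.0 lb — a pure rounding effect).
Batch grand total — Σ batch = 273.7 lb; loss to ignition Σ batch·LOI = 23.70 lb; yield, glass over the total, = 91.34%.

Batch per 250.0 lb frit:
  Mg3Si4O10(OH)2: 26.45 lb
  glass-grade sand: 127.6 lb
  lithium carbonate: 22.05 lb
  CaSiO3: 17.71 lb
  strontium carbonate: 28.09 lb
  doloma: 51.82 lb
Total batch = 273.7 lb; LOI loss = 23.70 lb; yield = 91.34%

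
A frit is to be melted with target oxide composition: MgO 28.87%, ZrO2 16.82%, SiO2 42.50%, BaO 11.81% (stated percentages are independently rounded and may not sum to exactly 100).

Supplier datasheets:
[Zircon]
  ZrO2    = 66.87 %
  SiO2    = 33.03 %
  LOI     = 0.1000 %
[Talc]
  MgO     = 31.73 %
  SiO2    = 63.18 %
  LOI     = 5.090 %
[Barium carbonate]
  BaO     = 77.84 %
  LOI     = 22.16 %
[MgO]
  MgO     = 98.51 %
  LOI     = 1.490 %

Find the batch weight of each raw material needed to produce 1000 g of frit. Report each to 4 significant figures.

Batch per 1000 g frit:
  Zircon: 251.5 g
  Talc: 541.2 g
  Barium carbonate: 151.7 g
  MgO: 118.8 g
Total batch = 1063 g; LOI loss = 63.19 g; yield = 94.06%

All internal work keeps full precision all the way through; mid-chain values are printed, rounded to 4 significant digits, as written; each reported figure sees exactly one rounding. All derived quantities (LOI, net glass mass, the four compositions, the yield, totals) are carried in full float precision from the batch weights per 1000 g of glass exactly as shown in either problem or answer.
Oxide mass targets, per 1000 g frit:
  MgO: 28.87% × 1000 = 288.7 g
  ZrO2: 16.82% × 1000 = 168.2 g
  SiO2: 42.50% × 1000 = 425.0 g
  BaO: 11.81% × 1000 = 118.1 g
Oxide-by-oxide audit from the weights as reported, against the basis in use (oxide sums agree with the targets exact up to rounding of places):
  MgO: 541.2·0.3173 + 118.8·0.9851 = 288.8 g (target 288.7 g)
  ZrO2: 251.5·0.6687 = 168.2 g (target 168.2 g)
  SiO2: 251.5·0.3303 + 541.2·0.6318 = 425.0 g (target 425.0 g)
  BaO: 151.7·0.7784 = 118.1 g (target 118.1 g)
The glass-mass cross-check: batch Σ − ignition loss = 1000 g (targets for the oxides total 1000 g; against the stated basis, 1000 g — deltas are rounding alone).
Whole-batch sum: Σ batch = 1063 g; LOI removed, Σ of batch·LOI: 63.19 g; yield: glass divided by total = 94.06%.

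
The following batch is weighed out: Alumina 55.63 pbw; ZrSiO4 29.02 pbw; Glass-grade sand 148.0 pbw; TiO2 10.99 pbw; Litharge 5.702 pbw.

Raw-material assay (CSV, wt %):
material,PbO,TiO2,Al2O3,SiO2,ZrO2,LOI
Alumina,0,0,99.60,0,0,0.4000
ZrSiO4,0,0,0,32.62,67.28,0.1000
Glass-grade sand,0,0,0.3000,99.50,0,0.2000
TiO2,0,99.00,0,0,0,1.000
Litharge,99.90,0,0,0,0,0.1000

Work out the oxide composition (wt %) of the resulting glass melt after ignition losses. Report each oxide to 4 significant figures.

Glass mass = 248.7 pbw (batch 249.3 − LOI 0.6631).
Composition: PbO 2.291%, TiO2 4.375%, Al2O3 22.46%, SiO2 63.02%, ZrO2 7.851%

Working values appear (rounded to 4 significant figures) between the steps. Full float precision is kept through every step; exactly one rounding is applied to every reported number — the derived quantities are rebuilt at exact precision (five oxide percentages, net glass mass, the yield, ignition loss, totals) from the batch weights on 248.7 pbw of glass, exactly as printed in question or answer.
Oxide masses out of the charge:
  PbO: 5.702·0.9990 = 5.696 pbw
  TiO2: 10.99·0.9900 = 10.88 pbw
  Al2O3: 55.63·0.9960 + 148.0·0.003000 = 55.85 pbw
  SiO2: 29.02·0.3262 + 148.0·0.9950 = 156.7 pbw
  ZrO2: 29.02·0.6728 = 19.52 pbw
LOI: 55.63·0.004000 + 29.02·0.001000 + 148.0·0.002000 + 10.99·0.01000 + 5.702·0.001000 = 0.6631 pbw
Glass mass = batch − LOI = 249.3 − 0.6631 = 248.7 pbw (consistent with Σ oxide mass)
each wt % is 100 × oxide ÷ glass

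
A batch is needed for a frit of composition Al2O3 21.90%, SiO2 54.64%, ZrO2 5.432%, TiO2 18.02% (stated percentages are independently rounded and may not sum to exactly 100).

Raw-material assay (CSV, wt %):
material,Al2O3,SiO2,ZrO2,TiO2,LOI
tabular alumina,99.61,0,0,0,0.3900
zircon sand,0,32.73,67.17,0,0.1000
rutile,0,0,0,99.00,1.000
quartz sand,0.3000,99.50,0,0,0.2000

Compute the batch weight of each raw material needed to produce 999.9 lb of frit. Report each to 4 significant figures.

Working values are shown rounded off to 4 significant digits at each printed step. All arithmetic runs at exact precision in every operation; each reported number receives exactly one rounding — derived quantities are carried from the batch weights per 999.9 lb of glass in full precision (yield, glass mass, totals, the four compositions, LOI) exactly as shown in the question or the answer.
Target oxide masses per 999.9 lb frit:
  Al2O3: 21.90% × 999.9 = 219.0 lb
  SiO2: 54.64% × 999.9 = 546.3 lb
  ZrO2: 5.432% × 999.9 = 54.31 lb
  TiO2: 18.02% × 999.9 = 180.2 lb
Verifying the oxide balance on the weights just shown, at the basis given (target by target, the sums agree exact up to rounding of places):
  Al2O3: 218.3·0.9961 + 522.5·0.003000 = 219.0 lb (target 219.0 lb)
  SiO2: 80.86·0.3273 + 522.5·0.9950 = 546.4 lb (target 546.3 lb)
  ZrO2: 80.86·0.6717 = 54.31 lb (target 54.31 lb)
  TiO2: 182.0·0.9900 = 180.2 lb (target 180.2 lb)
Glass-mass bookkeeping: whole batch net of LOI = 999.9 lb (the Σ of target masses is 999.8 lb; the stated basis being 999.9 lb — differing by rounding only).
Total batch = Σ batch = 1004 lb; ignition loss, Σ(batch × LOI) = 3.797 lb; yield: glass divided by total = 99.62%.

Batch per 999.9 lb frit:
  tabular alumina: 218.3 lb
  zircon sand: 80.86 lb
  rutile: 182.0 lb
  quartz sand: 522.5 lb
Total batch = 1004 lb; LOI loss = 3.797 lb; yield = 99.62%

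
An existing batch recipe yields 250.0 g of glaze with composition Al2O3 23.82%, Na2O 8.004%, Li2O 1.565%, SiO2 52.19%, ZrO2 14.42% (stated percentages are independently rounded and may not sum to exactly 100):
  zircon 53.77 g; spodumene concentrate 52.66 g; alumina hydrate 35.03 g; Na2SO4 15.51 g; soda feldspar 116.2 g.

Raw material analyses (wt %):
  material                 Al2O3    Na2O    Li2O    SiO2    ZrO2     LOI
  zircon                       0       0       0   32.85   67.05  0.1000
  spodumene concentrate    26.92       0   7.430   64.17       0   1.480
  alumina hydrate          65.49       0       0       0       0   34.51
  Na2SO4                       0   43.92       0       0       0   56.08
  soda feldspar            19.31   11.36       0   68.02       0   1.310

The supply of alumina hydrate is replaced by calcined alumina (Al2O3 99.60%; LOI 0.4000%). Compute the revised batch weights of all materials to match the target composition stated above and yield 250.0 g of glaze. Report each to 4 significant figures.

All arithmetic holds full float precision in all steps; working values appear rounded off to 4 significant digits on the page. A single rounding produces each reported result. The derived quantities, which include ignition loss, five oxide percentages, yield, net glass mass, totals, are computed at full float precision, as they appear in question or answer, from the batch weights at 250.0 g of glass.
Per-oxide target masses for 250.0 g glaze:
  Al2O3: 23.82% × 250.0 = 59.55 g
  Na2O: 8.004% × 250.0 = 20.01 g
  Li2O: 1.565% × 250.0 = 3.912 g
  SiO2: 52.19% × 250.0 = 130.5 g
  ZrO2: 14.42% × 250.0 = 36.05 g
Checking each oxide sum using the reported weights, for the quoted basis mass (target by target, the sums agree inside rounding margins):
  Al2O3: 52.66·0.2692 + 23.03·0.9960 + 116.2·0.1931 = 59.55 g (target 59.55 g)
  Na2O: 15.51·0.4392 + 116.2·0.1136 = 20.01 g (target 20.01 g)
  Li2O: 52.66·0.07430 = 3.913 g (target 3.912 g)
  SiO2: 53.77·0.3285 + 52.66·0.6417 + 116.2·0.6802 = 130.5 g (target 130.5 g)
  ZrO2: 53.77·0.6705 = 36.05 g (target 36.05 g)
Glass mass check: Σ batch − LOI loss = 250.0 g (oxide target masses add up to 250.0 g; with the basis standing at 250.0 g — any gap is answer rounding).
Summing the batch: Σ batch = 261.2 g; the LOI term Σ batch·LOI equals 11.15 g; yield = glass ÷ total batch = 95.73%.

Revised batch per 250.0 g glaze:
  zircon: 53.77 g
  spodumene concentrate: 52.66 g
  calcined alumina: 23.03 g
  Na2SO4: 15.51 g
  soda feldspar: 116.2 g
Total batch = 261.2 g; LOI loss = 11.15 g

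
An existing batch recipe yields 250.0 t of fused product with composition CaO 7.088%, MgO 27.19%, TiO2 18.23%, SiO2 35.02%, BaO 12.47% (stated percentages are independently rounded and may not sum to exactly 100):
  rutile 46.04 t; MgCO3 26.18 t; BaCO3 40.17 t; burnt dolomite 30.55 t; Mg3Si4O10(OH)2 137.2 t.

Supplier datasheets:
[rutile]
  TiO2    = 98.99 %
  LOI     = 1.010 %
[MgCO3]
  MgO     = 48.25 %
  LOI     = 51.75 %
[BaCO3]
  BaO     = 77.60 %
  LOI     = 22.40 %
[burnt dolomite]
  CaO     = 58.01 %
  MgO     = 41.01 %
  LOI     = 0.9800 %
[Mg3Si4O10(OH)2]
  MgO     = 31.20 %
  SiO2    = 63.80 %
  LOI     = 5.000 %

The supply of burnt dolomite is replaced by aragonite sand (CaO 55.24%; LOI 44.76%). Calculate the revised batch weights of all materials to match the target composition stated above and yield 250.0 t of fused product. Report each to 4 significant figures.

Revised batch per 250.0 t fused product:
  rutile: 46.04 t
  MgCO3: 52.15 t
  BaCO3: 40.17 t
  aragonite sand: 32.08 t
  Mg3Si4O10(OH)2: 137.2 t
Total batch = 307.6 t; LOI loss = 57.67 t

Every computation holds full float precision throughout — mid-chain values are displayed (rounded to 4 significant figures) at each printed step — a single rounding finalizes every reported number. Derived quantities (glass mass, the five compositions, totals, the yield, LOI) are carried at full precision using the weight values per 250.0 t of glass exactly as shown in question or answer.
Oxide mass targets, per 250.0 t fused product:
  CaO: 7.088% × 250.0 = 17.72 t
  MgO: 27.19% × 250.0 = 67.97 t
  TiO2: 18.23% × 250.0 = 45.58 t
  SiO2: 35.02% × 250.0 = 87.55 t
  BaO: 12.47% × 250.0 = 31.18 t
Oxide-by-oxide audit with the batch weights as given, against the basis in use (sums match the target masses up to rounding of the answer):
  CaO: 32.08·0.5524 = 17.72 t (target 17.72 t)
  MgO: 52.15·0.4825 + 137.2·0.3120 = 67.97 t (target 67.97 t)
  TiO2: 46.04·0.9899 = 45.57 t (target 45.58 t)
  SiO2: 137.2·0.6380 = 87.53 t (target 87.55 t)
  BaO: 40.17·0.7760 = 31.17 t (target 31.18 t)
Glass-mass bookkeeping: Σ batch − LOI loss = 250.0 t (targets for the oxides total 250.0 t; with the basis standing at 250.0 t — differing by rounding only).
Whole-batch sum: Σ batch = 307.6 t; loss to ignition Σ batch·LOI = 57.67 t; yield, glass over the total, = 81.25%.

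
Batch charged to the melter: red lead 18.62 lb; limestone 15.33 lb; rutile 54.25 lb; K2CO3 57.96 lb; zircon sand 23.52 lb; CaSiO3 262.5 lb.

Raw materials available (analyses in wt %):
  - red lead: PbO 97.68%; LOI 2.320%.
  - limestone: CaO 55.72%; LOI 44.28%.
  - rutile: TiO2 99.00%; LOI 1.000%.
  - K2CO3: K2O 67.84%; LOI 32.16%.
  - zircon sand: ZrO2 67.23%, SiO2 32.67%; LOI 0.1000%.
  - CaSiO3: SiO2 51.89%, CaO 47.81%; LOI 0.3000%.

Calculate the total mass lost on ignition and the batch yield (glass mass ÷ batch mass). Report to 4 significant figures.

LOI loss = 27.21 lb; glass = 405.0 lb; yield = 93.70%

Every computation holds exact precision through every step. Intermediates are displayed, rounded to 4 significant digits, in the working — every reported figure receives exactly one rounding. All derived quantities are carried at full float precision (totals, the six compositions, yield, glass mass, ignition loss) starting from the weights for 405.0 lb of glass, as written in the question or the answer.
Ignition loss by material:
  red lead: 18.62 × 0.02320 = 0.4320 lb
  limestone: 15.33 × 0.4428 = 6.788 lb
  rutile: 54.25 × 0.01000 = 0.5425 lb
  K2CO3: 57.96 × 0.3216 = 18.64 lb
  zircon sand: 23.52 × 0.001000 = 0.02352 lb
  CaSiO3: 262.5 × 0.003000 = 0.7875 lb
Total LOI = 27.21 lb
Glass = batch − LOI = 432.2 − 27.21 = 405.0 lb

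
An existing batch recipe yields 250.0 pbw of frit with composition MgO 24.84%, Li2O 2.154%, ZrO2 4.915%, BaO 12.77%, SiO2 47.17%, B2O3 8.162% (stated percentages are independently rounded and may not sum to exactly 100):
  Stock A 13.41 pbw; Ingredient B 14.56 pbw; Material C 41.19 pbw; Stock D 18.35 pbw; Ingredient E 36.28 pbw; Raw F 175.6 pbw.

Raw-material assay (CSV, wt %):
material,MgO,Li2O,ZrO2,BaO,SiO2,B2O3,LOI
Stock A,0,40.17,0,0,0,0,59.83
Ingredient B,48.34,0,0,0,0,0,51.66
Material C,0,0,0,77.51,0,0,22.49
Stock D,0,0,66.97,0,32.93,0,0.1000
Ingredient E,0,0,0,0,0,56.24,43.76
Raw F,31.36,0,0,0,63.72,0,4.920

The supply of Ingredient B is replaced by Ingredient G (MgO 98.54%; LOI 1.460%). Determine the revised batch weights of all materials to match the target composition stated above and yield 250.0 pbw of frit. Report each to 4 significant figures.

Revised batch per 250.0 pbw frit:
  Stock A: 13.41 pbw
  Ingredient G: 7.141 pbw
  Material C: 41.19 pbw
  Stock D: 18.35 pbw
  Ingredient E: 36.28 pbw
  Raw F: 175.6 pbw
Total batch = 292.0 pbw; LOI loss = 41.93 pbw

The working math runs at full precision from start to finish; rounding to four significant figures governs each working value as printed. Every reported number is rounded exactly once. All derived quantities (the totals, yield, glass mass, ignition loss, the six compositions) are re-derived in full precision from the batch weights for 250.0 pbw of glass as set out in problem or answer.
Oxide-by-oxide targets in 250.0 pbw frit:
  MgO: 24.84% × 250.0 = 62.10 pbw
  Li2O: 2.154% × 250.0 = 5.385 pbw
  ZrO2: 4.915% × 250.0 = 12.29 pbw
  BaO: 12.77% × 250.0 = 31.92 pbw
  SiO2: 47.17% × 250.0 = 117.9 pbw
  B2O3: 8.162% × 250.0 = 20.40 pbw
Checking each oxide sum using the reported weights, relative to the basis at hand (sum by sum, the targets are met exact up to rounding of places):
  MgO: 7.141·0.9854 + 175.6·0.3136 = 62.10 pbw (target 62.10 pbw)
  Li2O: 13.41·0.4017 = 5.387 pbw (target 5.385 pbw)
  ZrO2: 18.35·0.6697 = 12.29 pbw (target 12.29 pbw)
  BaO: 41.19·0.7751 = 31.93 pbw (target 31.92 pbw)
  SiO2: 18.35·0.3293 + 175.6·0.6372 = 117.9 pbw (target 117.9 pbw)
  B2O3: 36.28·0.5624 = 20.40 pbw (target 20.40 pbw)
Auditing the glass mass value: batch Σ − ignition loss = 250.0 pbw (the targets, summed, come to 250.0 pbw; with the basis standing at 250.0 pbw — differing by rounding only).
Whole-batch sum: Σ batch = 292.0 pbw; loss to ignition Σ batch·LOI = 41.93 pbw; glass ÷ batch gives a yield of 85.64%.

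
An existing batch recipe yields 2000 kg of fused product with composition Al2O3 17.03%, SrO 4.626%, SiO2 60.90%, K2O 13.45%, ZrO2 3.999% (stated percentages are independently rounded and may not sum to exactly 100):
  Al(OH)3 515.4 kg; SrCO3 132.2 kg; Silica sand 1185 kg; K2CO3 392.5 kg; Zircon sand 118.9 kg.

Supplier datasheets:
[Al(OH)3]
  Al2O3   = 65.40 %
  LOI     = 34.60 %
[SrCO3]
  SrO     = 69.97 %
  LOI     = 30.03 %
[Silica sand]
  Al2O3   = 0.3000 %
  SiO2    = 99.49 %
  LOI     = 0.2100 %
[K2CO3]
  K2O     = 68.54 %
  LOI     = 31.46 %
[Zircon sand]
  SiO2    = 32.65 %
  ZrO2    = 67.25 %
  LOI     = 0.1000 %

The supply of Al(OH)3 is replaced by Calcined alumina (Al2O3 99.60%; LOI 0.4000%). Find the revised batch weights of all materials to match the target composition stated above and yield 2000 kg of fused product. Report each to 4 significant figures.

Revised batch per 2000 kg fused product:
  Calcined alumina: 338.4 kg
  SrCO3: 132.2 kg
  Silica sand: 1185 kg
  K2CO3: 392.5 kg
  Zircon sand: 118.9 kg
Total batch = 2167 kg; LOI loss = 167.1 kg

Full precision is maintained through every step. Values along the way are displayed rounded to 4 significant figures at each printed step — a single rounding produces each reported number. The derived quantities, which include five oxide percentages, LOI, glass mass, totals, the yield, are recomputed in full float precision, as set out in problem or answer, from the batch weights for 2000 kg of glass.
Oxide-by-oxide targets in 2000 kg fused product:
  Al2O3: 17.03% × 2000 = 340.6 kg
  SrO: 4.626% × 2000 = 92.52 kg
  SiO2: 60.90% × 2000 = 1218 kg
  K2O: 13.45% × 2000 = 269.0 kg
  ZrO2: 3.999% × 2000 = 79.98 kg
A balance pass over the oxides, given the weights on record, per the basis as stated (target by target, the sums agree modulo rounding of the values):
  Al2O3: 338.4·0.9960 + 1185·0.003000 = 340.6 kg (target 340.6 kg)
  SrO: 132.2·0.6997 = 92.50 kg (target 92.52 kg)
  SiO2: 1185·0.9949 + 118.9·0.3265 = 1218 kg (target 1218 kg)
  K2O: 392.5·0.6854 = 269.0 kg (target 269.0 kg)
  ZrO2: 118.9·0.6725 = 79.96 kg (target 79.98 kg)
Glass-mass bookkeeping: total charge less LOI = 2000 kg (the Σ of target masses is 2000 kg; versus the stated basis of 2000 kg — rounding explains the deltas).
Batch total: Σ batch = 2167 kg; Σ batch·LOI gives LOI loss = 167.1 kg; yield, glass over the total, = 92.29%.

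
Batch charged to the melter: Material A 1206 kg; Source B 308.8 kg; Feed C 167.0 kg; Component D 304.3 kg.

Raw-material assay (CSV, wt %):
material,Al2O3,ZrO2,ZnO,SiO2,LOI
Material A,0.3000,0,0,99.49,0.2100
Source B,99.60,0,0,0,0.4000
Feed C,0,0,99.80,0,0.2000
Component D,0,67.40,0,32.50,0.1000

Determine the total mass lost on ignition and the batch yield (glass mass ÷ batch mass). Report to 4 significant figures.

Working values are shown, rounded to 4 significant figures, across the worked steps — the whole derivation holds exact precision all the way through; every reported figure is rounded exactly once. The derived quantities (yield, ignition loss, four oxide percentages, glass mass, totals) are recomputed at full float precision from the batch weights on 1982 kg of glass, as they appear in the problem or the answer.
Material-by-material LOI:
  Material A: 1206 × 0.002100 = 2.533 kg
  Source B: 308.8 × 0.004000 = 1.235 kg
  Feed C: 167.0 × 0.002000 = 0.3340 kg
  Component D: 304.3 × 0.001000 = 0.3043 kg
Total LOI = 4.406 kg
Glass = batch − LOI = 1986 − 4.406 = 1982 kg

LOI loss = 4.406 kg; glass = 1982 kg; yield = 99.78%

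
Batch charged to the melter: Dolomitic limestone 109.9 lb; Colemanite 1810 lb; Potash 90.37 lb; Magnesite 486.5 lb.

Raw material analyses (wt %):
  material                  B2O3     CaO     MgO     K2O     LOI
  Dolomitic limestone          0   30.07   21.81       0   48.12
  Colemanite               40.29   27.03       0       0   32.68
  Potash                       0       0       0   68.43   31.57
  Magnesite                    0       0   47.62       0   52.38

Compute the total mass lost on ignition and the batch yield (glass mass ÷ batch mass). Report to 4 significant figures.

LOI loss = 927.8 lb; glass = 1569 lb; yield = 62.84%

All arithmetic maintains exact precision from first step to last; working values are printed, rounded to 4 significant digits, in the working — a single rounding completes each reported value; derived quantities (four oxide percentages, totals, glass mass, ignition loss, the yield) are recomputed in full precision using the weight values for 1569 lb of glass, exactly as printed in the problem or the answer.
Ignition loss by material:
  Dolomitic limestone: 109.9 × 0.4812 = 52.88 lb
  Colemanite: 1810 × 0.3268 = 591.5 lb
  Potash: 90.37 × 0.3157 = 28.53 lb
  Magnesite: 486.5 × 0.5238 = 254.8 lb
Total LOI = 927.8 lb
Glass = batch − LOI = 2497 − 927.8 = 1569 lb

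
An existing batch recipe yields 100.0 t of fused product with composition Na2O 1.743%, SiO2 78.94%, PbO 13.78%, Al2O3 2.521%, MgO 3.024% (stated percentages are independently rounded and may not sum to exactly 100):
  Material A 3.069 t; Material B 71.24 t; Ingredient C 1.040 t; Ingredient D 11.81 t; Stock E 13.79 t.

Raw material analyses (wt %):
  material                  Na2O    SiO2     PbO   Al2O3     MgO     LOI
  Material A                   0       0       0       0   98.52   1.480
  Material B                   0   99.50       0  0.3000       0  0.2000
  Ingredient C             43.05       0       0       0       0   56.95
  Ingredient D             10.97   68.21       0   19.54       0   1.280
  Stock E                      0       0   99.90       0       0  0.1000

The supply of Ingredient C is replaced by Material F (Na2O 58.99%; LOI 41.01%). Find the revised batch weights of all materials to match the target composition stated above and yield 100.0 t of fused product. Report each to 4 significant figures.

Working values are printed rounded to four significant figures between the steps — full float precision is maintained at all times; each reported value is rounded exactly once; all derived quantities (yield, LOI, glass mass, totals, the five compositions) are re-derived in full precision from the batch weights at 100.0 t of glass exactly as printed in either problem or answer.
Oxide mass targets, per 100.0 t fused product:
  Na2O: 1.743% × 100.0 = 1.743 t
  SiO2: 78.94% × 100.0 = 78.94 t
  PbO: 13.78% × 100.0 = 13.78 t
  Al2O3: 2.521% × 100.0 = 2.521 t
  MgO: 3.024% × 100.0 = 3.024 t
Per-oxide balance check given the weights on record, at the basis given (each sum matches its target mass up to rounding of the answer):
  Na2O: 0.7589·0.5899 + 11.81·0.1097 = 1.743 t (target 1.743 t)
  SiO2: 71.24·0.9950 + 11.81·0.6821 = 78.94 t (target 78.94 t)
  PbO: 13.79·0.9990 = 13.78 t (target 13.78 t)
  Al2O3: 71.24·0.003000 + 11.81·0.1954 = 2.521 t (target 2.521 t)
  MgO: 3.069·0.9852 = 3.024 t (target 3.024 t)
Glass-mass bookkeeping: batch Σ − ignition loss = 100.0 t (targets for the oxides total 100.0 t; basis as stated: 100.0 t — differing by rounding only).
Total batch = Σ batch = 100.7 t; LOI removed, Σ of batch·LOI: 0.6641 t; yield, glass over the total, = 99.34%.

Revised batch per 100.0 t fused product:
  Material A: 3.069 t
  Material B: 71.24 t
  Material F: 0.7589 t
  Ingredient D: 11.81 t
  Stock E: 13.79 t
Total batch = 100.7 t; LOI loss = 0.6641 t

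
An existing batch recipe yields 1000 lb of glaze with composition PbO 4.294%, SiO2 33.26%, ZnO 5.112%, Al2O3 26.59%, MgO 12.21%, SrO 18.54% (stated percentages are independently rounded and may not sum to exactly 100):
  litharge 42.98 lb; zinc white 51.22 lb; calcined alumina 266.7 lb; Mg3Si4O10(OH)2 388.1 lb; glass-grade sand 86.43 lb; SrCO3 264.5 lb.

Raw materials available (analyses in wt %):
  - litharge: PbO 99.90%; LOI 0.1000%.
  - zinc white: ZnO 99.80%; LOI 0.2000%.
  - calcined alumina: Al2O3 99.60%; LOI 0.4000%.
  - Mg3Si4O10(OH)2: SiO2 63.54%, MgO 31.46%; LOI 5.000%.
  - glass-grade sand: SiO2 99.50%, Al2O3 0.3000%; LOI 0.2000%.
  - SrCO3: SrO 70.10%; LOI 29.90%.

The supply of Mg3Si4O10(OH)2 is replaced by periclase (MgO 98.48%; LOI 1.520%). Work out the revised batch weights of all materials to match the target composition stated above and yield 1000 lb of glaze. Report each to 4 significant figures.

Revised batch per 1000 lb glaze:
  litharge: 42.98 lb
  zinc white: 51.22 lb
  calcined alumina: 266.0 lb
  periclase: 124.0 lb
  glass-grade sand: 334.3 lb
  SrCO3: 264.5 lb
Total batch = 1083 lb; LOI loss = 82.85 lb

Every computation maintains full float precision at every stage — the intermediate values appear rounded to 4 significant figures between the steps. Exactly one rounding is applied to every reported number; all derived quantities (yield, the totals, net glass mass, LOI, the six compositions) are computed using the weight values for 1000 lb of glass in full float precision, as written in the question or the answer.
The oxide mass targets at 1000 lb glaze:
  PbO: 4.294% × 1000 = 42.94 lb
  SiO2: 33.26% × 1000 = 332.6 lb
  ZnO: 5.112% × 1000 = 51.12 lb
  Al2O3: 26.59% × 1000 = 265.9 lb
  MgO: 12.21% × 1000 = 122.1 lb
  SrO: 18.54% × 1000 = 185.4 lb
Sums-versus-targets review on the weights just shown, per the basis as stated (sums match the target masses up to rounding of the answer):
  PbO: 42.98·0.9990 = 42.94 lb (target 42.94 lb)
  SiO2: 334.3·0.9950 = 332.6 lb (target 332.6 lb)
  ZnO: 51.22·0.9980 = 51.12 lb (target 51.12 lb)
  Al2O3: 266.0·0.9960 + 334.3·0.003000 = 265.9 lb (target 265.9 lb)
  MgO: 124.0·0.9848 = 122.1 lb (target 122.1 lb)
  SrO: 264.5·0.7010 = 185.4 lb (target 185.4 lb)
Consistency of the glass mass: batch Σ − ignition loss = 1000 lb (summing oxide targets gives 1000 lb; versus the stated basis of 1000 lb — any gap is answer rounding).
Total batch = Σ batch = 1083 lb; ignition loss, Σ(batch × LOI) = 82.85 lb; the yield ratio, glass ÷ batch: 92.35%.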